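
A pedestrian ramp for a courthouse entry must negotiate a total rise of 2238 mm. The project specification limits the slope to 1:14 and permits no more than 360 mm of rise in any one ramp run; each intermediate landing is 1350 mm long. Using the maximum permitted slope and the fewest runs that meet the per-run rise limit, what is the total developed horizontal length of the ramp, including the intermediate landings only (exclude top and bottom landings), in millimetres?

⌈2238/360⌉ = 7 ramp runs. That means 6 intermediate landings.
Ramp run (horizontal) at 1:14: 2238 × 14 = 31332 mm.
Intermediate landings: 6 × 1350 = 8100 mm.
Total developed length = 31332 + 8100 = 39432 mm.

39432 mm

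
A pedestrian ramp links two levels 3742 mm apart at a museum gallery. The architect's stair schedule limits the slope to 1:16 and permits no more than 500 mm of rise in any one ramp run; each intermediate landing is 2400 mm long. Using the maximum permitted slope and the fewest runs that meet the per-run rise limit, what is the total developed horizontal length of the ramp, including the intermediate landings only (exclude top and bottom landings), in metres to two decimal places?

76.67 m

3742 / 500 = 7.484 → round up to 8 ramp runs. That means 7 intermediate landings.
Ramp run (horizontal) at 1:16: 3742 × 16 = 59872 mm.
7 intermediate landings contribute 7 × 2400 = 16800 mm.
Total developed length = 59872 + 16800 = 76672 mm.
= 76.67 m.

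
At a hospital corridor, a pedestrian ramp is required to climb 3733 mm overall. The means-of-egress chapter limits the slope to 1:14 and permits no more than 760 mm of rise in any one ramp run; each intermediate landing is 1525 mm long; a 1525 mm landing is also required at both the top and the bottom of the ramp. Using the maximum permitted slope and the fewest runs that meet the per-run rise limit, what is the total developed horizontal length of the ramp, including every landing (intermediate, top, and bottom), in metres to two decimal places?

61.41 m

3733 / 760 = 4.912 → round up to 5 ramp runs. That means 4 intermediate landings.
Horizontal run for 3733 mm of rise at 1:14 is 3733 × 14 = 52262 mm.
Intermediate landings: 4 × 1525 = 6100 mm.
Top and bottom landings: 2 × 1525 = 3050 mm.
Total = 52262 + 6100 + 3050 = 61412 mm.
= 61.41 m.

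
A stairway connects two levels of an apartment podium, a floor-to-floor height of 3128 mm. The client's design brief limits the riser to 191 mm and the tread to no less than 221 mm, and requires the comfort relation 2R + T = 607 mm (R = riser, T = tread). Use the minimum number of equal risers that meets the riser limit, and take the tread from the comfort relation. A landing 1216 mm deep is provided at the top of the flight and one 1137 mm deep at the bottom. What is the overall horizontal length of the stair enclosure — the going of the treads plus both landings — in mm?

⌈3128/191⌉ = 17 risers.
Riser R = 3128 / 17 = 184 mm, within the 191 mm limit.
T = 607 − 2·184 = 239 mm, which satisfies the 221 mm minimum.
17 risers give 16 treads; going = 16 × 239 = 3824 mm.
Add landings: 3824 + 1216 + 1137 = 6177 mm.

6177 mm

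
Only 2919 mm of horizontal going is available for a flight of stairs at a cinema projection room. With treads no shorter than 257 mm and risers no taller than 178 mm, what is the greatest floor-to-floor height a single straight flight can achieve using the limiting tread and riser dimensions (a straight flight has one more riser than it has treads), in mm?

2919 / 257 = 11.36, so 11 treads fit.
Risers = treads + 1 = 12.
Maximum height = 12 × 178 = 2136 mm.

2136 mm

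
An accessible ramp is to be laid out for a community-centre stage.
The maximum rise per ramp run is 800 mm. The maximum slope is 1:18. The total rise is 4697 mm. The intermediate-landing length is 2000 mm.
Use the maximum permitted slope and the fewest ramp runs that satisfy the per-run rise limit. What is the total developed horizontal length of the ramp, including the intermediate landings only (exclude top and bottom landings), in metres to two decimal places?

94.55 m

4697 / 800 = 5.871 → round up to 6 ramp runs. That means 5 intermediate landings.
Ramp run (horizontal) at 1:18: 4697 × 18 = 84546 mm.
5 intermediate landings contribute 5 × 2000 = 10000 mm.
Developed length = 84546 + 10000 = 94546 mm.
= 94.55 m.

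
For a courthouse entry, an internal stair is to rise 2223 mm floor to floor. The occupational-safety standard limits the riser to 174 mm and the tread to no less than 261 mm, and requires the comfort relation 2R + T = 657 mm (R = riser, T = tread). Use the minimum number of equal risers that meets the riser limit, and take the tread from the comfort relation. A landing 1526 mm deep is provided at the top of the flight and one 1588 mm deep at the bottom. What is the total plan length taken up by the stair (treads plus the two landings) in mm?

6894 mm

2223 / 174 = 12.78, so 13 risers are needed.
R = 2223 ÷ 13 = 171 mm.
T = 657 − 2·171 = 315 mm, which satisfies the 261 mm minimum.
13 risers give 12 treads; going = 12 × 315 = 3780 mm.
Enclosure = 3780 + 1526 + 1588 = 6894 mm.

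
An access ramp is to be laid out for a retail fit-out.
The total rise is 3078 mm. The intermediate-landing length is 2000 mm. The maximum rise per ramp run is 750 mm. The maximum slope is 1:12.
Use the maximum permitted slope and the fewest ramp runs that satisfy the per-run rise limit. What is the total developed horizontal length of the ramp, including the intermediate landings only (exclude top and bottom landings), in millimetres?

3078 / 750 = 4.104 → round up to 5 ramp runs. That means 4 intermediate landings.
Ramp run (horizontal) at 1:12: 3078 × 12 = 36936 mm.
4 intermediate landings contribute 4 × 2000 = 8000 mm.
Total developed length = 36936 + 8000 = 44936 mm.

44936 mm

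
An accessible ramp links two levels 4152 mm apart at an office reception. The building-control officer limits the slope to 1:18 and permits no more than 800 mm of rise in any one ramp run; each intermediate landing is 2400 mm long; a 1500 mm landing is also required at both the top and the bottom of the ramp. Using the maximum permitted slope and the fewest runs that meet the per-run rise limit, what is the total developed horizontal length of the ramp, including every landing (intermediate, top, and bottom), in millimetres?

⌈4152/800⌉ = 6 ramp runs. That means 5 intermediate landings.
Ramp run (horizontal) at 1:18: 4152 × 18 = 74736 mm.
Intermediate landings: 5 × 2400 = 12000 mm.
Top and bottom landings: 2 × 1500 = 3000 mm.
Total = 74736 + 12000 + 3000 = 89736 mm.

89736 mm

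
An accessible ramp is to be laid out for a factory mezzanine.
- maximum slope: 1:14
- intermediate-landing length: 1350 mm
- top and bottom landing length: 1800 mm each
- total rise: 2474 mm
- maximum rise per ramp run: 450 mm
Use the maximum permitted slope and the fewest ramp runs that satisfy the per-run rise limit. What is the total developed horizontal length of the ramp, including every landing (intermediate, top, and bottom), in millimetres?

44986 mm

2474 / 450 = 5.50, so 6 ramp runs are needed. That means 5 intermediate landings.
Ramp run (horizontal) at 1:14: 2474 × 14 = 34636 mm.
Intermediate landings: 5 × 1350 = 6750 mm.
Top and bottom landings: 2 × 1800 = 3600 mm.
Total = 34636 + 6750 + 3600 = 44986 mm.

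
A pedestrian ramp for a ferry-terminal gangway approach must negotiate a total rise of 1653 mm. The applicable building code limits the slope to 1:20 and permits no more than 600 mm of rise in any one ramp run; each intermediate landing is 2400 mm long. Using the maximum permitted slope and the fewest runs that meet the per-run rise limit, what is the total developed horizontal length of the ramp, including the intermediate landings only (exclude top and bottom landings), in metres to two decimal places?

At most 600 each: 1653/600 = 2.75, giving 3 ramp runs. That means 2 intermediate landings.
Ramp run (horizontal) at 1:20: 1653 × 20 = 33060 mm.
2 intermediate landings contribute 2 × 2400 = 4800 mm.
Developed length = 33060 + 4800 = 37860 mm.
= 37.86 m.

37.86 m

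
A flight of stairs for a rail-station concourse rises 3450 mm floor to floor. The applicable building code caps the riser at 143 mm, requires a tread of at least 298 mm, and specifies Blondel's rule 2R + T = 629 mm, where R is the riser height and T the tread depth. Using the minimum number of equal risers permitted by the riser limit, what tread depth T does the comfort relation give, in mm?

353 mm

3450 / 143 = 24.13, so 25 risers are needed.
Each riser is 3450/25 = 138 mm (≤ 143 mm).
From 2R + T = 629: T = 629 − 276 = 353 mm.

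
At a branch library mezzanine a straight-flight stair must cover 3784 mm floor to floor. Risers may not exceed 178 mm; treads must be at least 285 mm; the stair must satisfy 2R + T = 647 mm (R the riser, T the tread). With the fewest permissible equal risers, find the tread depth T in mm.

⌈3784/178⌉ = 22 risers.
Each riser is 3784/22 = 172 mm (≤ 178 mm).
From 2R + T = 647: T = 647 − 344 = 303 mm.

303 mm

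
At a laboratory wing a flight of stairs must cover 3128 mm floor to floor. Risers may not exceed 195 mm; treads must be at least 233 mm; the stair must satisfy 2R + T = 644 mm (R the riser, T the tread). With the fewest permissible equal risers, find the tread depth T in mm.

At most 195 each: 3128/195 = 16.04, giving 17 risers.
Each riser is 3128/17 = 184 mm (≤ 195 mm).
Tread T = 644 − 2 × 184 = 276 mm (≥ 233 mm).

276 mm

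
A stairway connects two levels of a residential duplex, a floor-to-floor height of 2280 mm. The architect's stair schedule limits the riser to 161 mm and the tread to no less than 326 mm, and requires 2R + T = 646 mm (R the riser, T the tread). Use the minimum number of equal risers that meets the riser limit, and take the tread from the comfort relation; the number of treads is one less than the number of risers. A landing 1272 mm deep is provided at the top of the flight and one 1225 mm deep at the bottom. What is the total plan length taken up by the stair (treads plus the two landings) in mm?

2280 / 161 = 14.16, so 15 risers are needed.
Riser R = 2280 / 15 = 152 mm, within the 161 mm limit.
T = 646 − 2·152 = 342 mm, which satisfies the 326 mm minimum.
Treads = 15 − 1 = 14; going = 14 × 342 = 4788 mm.
Add landings: 4788 + 1272 + 1225 = 7285 mm.

7285 mm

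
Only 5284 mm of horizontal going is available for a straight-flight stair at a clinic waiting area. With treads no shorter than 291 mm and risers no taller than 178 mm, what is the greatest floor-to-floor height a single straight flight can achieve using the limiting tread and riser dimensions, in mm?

5284 / 291 = 18.16, so 18 treads fit.
Risers = treads + 1 = 19.
Maximum height = 19 × 178 = 3382 mm.

3382 mm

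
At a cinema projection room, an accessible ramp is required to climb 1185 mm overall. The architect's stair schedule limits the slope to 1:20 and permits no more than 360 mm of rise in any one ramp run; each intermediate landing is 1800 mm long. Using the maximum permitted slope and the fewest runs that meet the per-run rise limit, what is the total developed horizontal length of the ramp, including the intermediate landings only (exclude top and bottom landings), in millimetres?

29100 mm

At most 360 each: 1185/360 = 3.29, giving 4 ramp runs. That means 3 intermediate landings.
Ramp run (horizontal) at 1:20: 1185 × 20 = 23700 mm.
3 intermediate landings contribute 3 × 1800 = 5400 mm.
Developed length = 23700 + 5400 = 29100 mm.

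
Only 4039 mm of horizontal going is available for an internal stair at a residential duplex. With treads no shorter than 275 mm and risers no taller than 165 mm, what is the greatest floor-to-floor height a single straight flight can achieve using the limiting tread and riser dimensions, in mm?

Treads that fit: ⌊4039 / 275⌋ = 14.
Risers = treads + 1 = 15.
Maximum height = 15 × 165 = 2475 mm.

2475 mm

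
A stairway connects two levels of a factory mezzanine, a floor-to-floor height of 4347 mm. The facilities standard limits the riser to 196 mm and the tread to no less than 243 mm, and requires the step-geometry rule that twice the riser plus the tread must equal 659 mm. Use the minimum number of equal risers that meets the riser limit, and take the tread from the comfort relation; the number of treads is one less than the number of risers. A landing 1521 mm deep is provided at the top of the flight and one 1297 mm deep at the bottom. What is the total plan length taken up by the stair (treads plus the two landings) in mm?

9000 mm

At most 196 each: 4347/196 = 22.18, giving 23 risers.
R = 4347 ÷ 23 = 189 mm.
T = 659 − 2·189 = 281 mm, which satisfies the 243 mm minimum.
Treads = 23 − 1 = 22; going = 22 × 281 = 6182 mm.
Enclosure = 6182 + 1521 + 1297 = 9000 mm.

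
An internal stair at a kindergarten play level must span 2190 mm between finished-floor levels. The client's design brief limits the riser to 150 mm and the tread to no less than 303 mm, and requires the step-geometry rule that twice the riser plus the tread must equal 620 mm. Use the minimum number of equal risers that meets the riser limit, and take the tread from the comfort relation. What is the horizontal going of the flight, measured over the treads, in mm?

2190 / 150 = 14.600 → round up to 15 risers.
R = 2190 ÷ 15 = 146 mm.
From 2R + T = 620: T = 620 − 292 = 328 mm.
15 risers give 14 treads; going = 14 × 328 = 4592 mm.

4592 mm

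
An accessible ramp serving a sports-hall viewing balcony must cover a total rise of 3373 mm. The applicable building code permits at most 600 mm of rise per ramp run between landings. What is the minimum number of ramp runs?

6 runs

At most 600 each: 3373/600 = 5.62, giving 6 ramp runs.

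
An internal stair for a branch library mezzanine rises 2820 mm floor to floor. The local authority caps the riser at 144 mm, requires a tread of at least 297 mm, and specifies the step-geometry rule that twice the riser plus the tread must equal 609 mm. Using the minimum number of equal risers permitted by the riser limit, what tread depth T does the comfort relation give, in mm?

327 mm

At most 144 each: 2820/144 = 19.58, giving 20 risers.
R = 2820 ÷ 20 = 141 mm.
Tread T = 609 − 2 × 141 = 327 mm (≥ 297 mm).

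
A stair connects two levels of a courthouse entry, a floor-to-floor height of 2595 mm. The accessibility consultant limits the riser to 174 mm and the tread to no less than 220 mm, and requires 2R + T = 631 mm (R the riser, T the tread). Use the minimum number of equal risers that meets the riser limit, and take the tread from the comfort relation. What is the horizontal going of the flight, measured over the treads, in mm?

2595 / 174 = 14.914 → round up to 15 risers.
Each riser is 2595/15 = 173 mm (≤ 174 mm).
T = 631 − 2·173 = 285 mm, which satisfies the 220 mm minimum.
Going = (15 − 1) × 285 = 3990 mm.

3990 mm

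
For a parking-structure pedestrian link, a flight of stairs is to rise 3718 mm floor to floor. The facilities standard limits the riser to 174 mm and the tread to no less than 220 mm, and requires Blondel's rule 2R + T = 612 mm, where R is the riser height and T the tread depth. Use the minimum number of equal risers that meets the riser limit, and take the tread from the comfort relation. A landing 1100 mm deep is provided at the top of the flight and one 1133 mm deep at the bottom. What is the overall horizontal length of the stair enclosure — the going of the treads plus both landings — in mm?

7987 mm

3718 / 174 = 21.37, so 22 risers are needed.
Each riser is 3718/22 = 169 mm (≤ 174 mm).
From 2R + T = 612: T = 612 − 338 = 274 mm.
22 risers give 21 treads; going = 21 × 274 = 5754 mm.
Enclosure = 5754 + 1100 + 1133 = 7987 mm.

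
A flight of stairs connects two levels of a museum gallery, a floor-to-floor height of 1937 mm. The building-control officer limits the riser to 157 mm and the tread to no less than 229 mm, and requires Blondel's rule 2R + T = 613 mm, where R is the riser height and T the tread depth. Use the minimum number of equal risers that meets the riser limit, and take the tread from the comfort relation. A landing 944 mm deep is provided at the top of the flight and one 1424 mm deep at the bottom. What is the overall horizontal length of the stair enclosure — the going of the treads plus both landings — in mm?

6148 mm

⌈1937/157⌉ = 13 risers.
R = 1937 ÷ 13 = 149 mm.
Tread T = 613 − 2 × 149 = 315 mm (≥ 229 mm).
Going = (13 − 1) × 315 = 3780 mm.
Add landings: 3780 + 944 + 1424 = 6148 mm.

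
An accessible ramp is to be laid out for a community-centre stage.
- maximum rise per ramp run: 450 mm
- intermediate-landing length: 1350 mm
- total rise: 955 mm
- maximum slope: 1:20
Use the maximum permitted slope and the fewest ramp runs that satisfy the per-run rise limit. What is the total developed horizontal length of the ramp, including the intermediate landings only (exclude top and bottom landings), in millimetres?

21800 mm

955 / 450 = 2.12, so 3 ramp runs are needed. That means 2 intermediate landings.
Horizontal run for 955 mm of rise at 1:20 is 955 × 20 = 19100 mm.
2 intermediate landings contribute 2 × 1350 = 2700 mm.
Total developed length = 19100 + 2700 = 21800 mm.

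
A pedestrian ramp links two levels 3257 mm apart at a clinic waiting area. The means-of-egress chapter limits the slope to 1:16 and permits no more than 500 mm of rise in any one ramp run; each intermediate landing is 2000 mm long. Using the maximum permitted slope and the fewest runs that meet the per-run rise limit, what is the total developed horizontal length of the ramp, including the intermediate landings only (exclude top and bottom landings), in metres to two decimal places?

64.11 m

3257 / 500 = 6.51, so 7 ramp runs are needed. That means 6 intermediate landings.
Ramp run (horizontal) at 1:16: 3257 × 16 = 52112 mm.
Intermediate landings: 6 × 2000 = 12000 mm.
Total developed length = 52112 + 12000 = 64112 mm.
= 64.11 m.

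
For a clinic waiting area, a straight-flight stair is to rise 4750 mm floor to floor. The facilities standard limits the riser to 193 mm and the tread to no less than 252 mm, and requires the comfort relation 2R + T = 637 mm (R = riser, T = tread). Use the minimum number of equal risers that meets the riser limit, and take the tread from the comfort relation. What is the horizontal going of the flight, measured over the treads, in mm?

⌈4750/193⌉ = 25 risers.
R = 4750 ÷ 25 = 190 mm.
T = 637 − 2·190 = 257 mm, which satisfies the 252 mm minimum.
Going = (25 − 1) × 257 = 6168 mm.

6168 mm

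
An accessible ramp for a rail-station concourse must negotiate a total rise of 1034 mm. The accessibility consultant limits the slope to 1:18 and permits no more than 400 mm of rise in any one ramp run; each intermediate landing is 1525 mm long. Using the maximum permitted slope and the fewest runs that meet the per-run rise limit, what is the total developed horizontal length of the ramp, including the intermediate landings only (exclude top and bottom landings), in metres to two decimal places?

1034 / 400 = 2.585 → round up to 3 ramp runs. That means 2 intermediate landings.
Horizontal run for 1034 mm of rise at 1:18 is 1034 × 18 = 18612 mm.
Intermediate landings: 2 × 1525 = 3050 mm.
Total developed length = 18612 + 3050 = 21662 mm.
= 21.66 m.

21.66 m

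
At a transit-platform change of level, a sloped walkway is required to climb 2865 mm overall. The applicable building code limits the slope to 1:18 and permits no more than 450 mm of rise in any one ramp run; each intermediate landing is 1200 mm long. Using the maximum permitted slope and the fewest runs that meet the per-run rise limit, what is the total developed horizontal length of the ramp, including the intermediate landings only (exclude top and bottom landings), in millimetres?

58770 mm

2865 / 450 = 6.367 → round up to 7 ramp runs. That means 6 intermediate landings.
Ramp run (horizontal) at 1:18: 2865 × 18 = 51570 mm.
Intermediate landings: 6 × 1200 = 7200 mm.
Developed length = 51570 + 7200 = 58770 mm.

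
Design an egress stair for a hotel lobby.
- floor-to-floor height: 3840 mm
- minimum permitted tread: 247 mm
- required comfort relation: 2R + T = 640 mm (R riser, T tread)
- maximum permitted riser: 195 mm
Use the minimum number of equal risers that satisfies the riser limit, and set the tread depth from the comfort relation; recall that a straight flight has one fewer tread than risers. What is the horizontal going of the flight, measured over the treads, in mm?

3840 / 195 = 19.69, so 20 risers are needed.
R = 3840 ÷ 20 = 192 mm.
T = 640 − 2·192 = 256 mm, which satisfies the 247 mm minimum.
20 risers give 19 treads; going = 19 × 256 = 4864 mm.

4864 mm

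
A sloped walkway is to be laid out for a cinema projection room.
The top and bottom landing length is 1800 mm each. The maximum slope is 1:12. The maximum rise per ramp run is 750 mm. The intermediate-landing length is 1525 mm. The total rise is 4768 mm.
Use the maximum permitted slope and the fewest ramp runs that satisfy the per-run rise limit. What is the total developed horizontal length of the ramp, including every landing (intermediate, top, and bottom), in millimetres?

⌈4768/750⌉ = 7 ramp runs. That means 6 intermediate landings.
Horizontal run for 4768 mm of rise at 1:12 is 4768 × 12 = 57216 mm.
6 intermediate landings contribute 6 × 1525 = 9150 mm.
Top and bottom landings: 2 × 1800 = 3600 mm.
Total = 57216 + 9150 + 3600 = 69966 mm.

69966 mm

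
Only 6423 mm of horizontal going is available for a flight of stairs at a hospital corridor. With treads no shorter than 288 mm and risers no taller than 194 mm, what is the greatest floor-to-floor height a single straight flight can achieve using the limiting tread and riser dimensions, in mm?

4462 mm

Treads that fit: ⌊6423 / 288⌋ = 22.
Risers = treads + 1 = 23.
Maximum height = 23 × 194 = 4462 mm.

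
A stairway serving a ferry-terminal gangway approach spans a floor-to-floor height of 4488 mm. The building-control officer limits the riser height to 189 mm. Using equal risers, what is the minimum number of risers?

24 risers

⌈4488/189⌉ = 24 risers.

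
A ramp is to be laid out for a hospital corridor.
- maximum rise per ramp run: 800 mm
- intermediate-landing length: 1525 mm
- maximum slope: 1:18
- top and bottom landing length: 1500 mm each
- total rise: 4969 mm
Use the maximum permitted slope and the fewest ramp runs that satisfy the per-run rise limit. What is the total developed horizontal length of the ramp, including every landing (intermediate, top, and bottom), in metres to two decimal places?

101.59 m

⌈4969/800⌉ = 7 ramp runs. That means 6 intermediate landings.
Ramp run (horizontal) at 1:18: 4969 × 18 = 89442 mm.
Intermediate landings: 6 × 1525 = 9150 mm.
Top and bottom landings: 2 × 1500 = 3000 mm.
Total = 89442 + 9150 + 3000 = 101592 mm.
= 101.59 m.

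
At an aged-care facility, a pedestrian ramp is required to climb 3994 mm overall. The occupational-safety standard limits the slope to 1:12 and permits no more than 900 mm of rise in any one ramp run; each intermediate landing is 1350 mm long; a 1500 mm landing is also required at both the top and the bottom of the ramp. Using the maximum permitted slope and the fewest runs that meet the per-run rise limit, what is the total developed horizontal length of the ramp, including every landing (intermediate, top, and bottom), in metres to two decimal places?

At most 900 each: 3994/900 = 4.44, giving 5 ramp runs. That means 4 intermediate landings.
Ramp run (horizontal) at 1:12: 3994 × 12 = 47928 mm.
Intermediate landings: 4 × 1350 = 5400 mm.
Top and bottom landings: 2 × 1500 = 3000 mm.
Total = 47928 + 5400 + 3000 = 56328 mm.
= 56.33 m.

56.33 m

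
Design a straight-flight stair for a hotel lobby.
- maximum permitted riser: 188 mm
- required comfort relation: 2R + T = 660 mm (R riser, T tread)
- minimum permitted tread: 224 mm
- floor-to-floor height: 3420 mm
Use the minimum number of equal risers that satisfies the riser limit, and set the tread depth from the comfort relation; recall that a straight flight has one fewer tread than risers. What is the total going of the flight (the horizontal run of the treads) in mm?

3420 / 188 = 18.19, so 19 risers are needed.
Riser R = 3420 / 19 = 180 mm, within the 188 mm limit.
T = 660 − 2·180 = 300 mm, which satisfies the 224 mm minimum.
Going = (19 − 1) × 300 = 5400 mm.

5400 mm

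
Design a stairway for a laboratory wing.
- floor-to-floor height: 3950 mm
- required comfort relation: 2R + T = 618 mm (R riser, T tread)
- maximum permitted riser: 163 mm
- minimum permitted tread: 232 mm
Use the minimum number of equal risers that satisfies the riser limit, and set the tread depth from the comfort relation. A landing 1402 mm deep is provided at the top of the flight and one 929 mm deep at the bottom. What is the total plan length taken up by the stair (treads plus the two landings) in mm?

9579 mm

At most 163 each: 3950/163 = 24.23, giving 25 risers.
Riser R = 3950 / 25 = 158 mm, within the 163 mm limit.
T = 618 − 2·158 = 302 mm, which satisfies the 232 mm minimum.
Going = (25 − 1) × 302 = 7248 mm.
Enclosure = 7248 + 1402 + 929 = 9579 mm.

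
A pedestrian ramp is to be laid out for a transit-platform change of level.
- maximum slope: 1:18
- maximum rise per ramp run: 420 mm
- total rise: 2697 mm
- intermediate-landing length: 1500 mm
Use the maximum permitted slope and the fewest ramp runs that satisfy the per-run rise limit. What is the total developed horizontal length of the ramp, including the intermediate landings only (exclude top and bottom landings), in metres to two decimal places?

57.55 m

2697 / 420 = 6.42, so 7 ramp runs are needed. That means 6 intermediate landings.
Horizontal run for 2697 mm of rise at 1:18 is 2697 × 18 = 48546 mm.
Intermediate landings: 6 × 1500 = 9000 mm.
Developed length = 48546 + 9000 = 57546 mm.
= 57.55 m.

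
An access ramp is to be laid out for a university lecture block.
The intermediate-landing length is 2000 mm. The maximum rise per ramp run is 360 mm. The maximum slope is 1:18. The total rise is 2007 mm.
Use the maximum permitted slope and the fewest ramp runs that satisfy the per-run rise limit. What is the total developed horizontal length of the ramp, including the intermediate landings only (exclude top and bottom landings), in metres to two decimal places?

⌈2007/360⌉ = 6 ramp runs. That means 5 intermediate landings.
Ramp run (horizontal) at 1:18: 2007 × 18 = 36126 mm.
5 intermediate landings contribute 5 × 2000 = 10000 mm.
Developed length = 36126 + 10000 = 46126 mm.
= 46.13 m.

46.13 m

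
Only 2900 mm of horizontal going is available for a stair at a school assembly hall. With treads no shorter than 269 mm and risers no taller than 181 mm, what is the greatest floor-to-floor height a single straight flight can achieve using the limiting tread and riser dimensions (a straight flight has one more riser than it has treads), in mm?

1991 mm

2900 / 269 = 10.78, so 10 treads fit.
Risers = treads + 1 = 11.
Maximum height = 11 × 181 = 1991 mm.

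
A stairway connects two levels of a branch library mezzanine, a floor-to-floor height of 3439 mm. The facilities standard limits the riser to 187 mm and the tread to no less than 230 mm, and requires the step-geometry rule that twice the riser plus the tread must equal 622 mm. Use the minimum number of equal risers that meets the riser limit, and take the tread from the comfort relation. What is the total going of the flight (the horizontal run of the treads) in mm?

3439 / 187 = 18.39, so 19 risers are needed.
Each riser is 3439/19 = 181 mm (≤ 187 mm).
From 2R + T = 622: T = 622 − 362 = 260 mm.
19 risers give 18 treads; going = 18 × 260 = 4680 mm.

4680 mm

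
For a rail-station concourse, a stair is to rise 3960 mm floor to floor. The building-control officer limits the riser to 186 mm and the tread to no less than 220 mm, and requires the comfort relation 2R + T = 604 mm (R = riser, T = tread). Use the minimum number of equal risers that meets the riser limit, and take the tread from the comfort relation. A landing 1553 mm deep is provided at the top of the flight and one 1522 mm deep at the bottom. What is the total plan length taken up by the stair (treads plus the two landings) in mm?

8199 mm

3960 / 186 = 21.290 → round up to 22 risers.
Riser R = 3960 / 22 = 180 mm, within the 186 mm limit.
From 2R + T = 604: T = 604 − 360 = 244 mm.
22 risers give 21 treads; going = 21 × 244 = 5124 mm.
Enclosure = 5124 + 1553 + 1522 = 8199 mm.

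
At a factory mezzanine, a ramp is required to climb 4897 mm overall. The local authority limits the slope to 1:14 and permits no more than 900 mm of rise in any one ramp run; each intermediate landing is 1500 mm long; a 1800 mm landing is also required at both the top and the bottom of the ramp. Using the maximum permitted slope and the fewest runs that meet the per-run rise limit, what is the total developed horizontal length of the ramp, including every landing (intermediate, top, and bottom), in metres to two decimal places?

79.66 m

⌈4897/900⌉ = 6 ramp runs. That means 5 intermediate landings.
Ramp run (horizontal) at 1:14: 4897 × 14 = 68558 mm.
5 intermediate landings contribute 5 × 1500 = 7500 mm.
Top and bottom landings: 2 × 1800 = 3600 mm.
Total = 68558 + 7500 + 3600 = 79658 mm.
= 79.66 m.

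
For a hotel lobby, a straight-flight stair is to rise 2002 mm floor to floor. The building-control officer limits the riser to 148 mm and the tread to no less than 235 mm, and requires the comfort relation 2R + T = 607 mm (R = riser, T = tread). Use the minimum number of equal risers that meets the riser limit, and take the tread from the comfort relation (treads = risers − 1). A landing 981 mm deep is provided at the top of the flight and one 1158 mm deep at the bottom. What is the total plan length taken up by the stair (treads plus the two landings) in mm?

At most 148 each: 2002/148 = 13.53, giving 14 risers.
Each riser is 2002/14 = 143 mm (≤ 148 mm).
T = 607 − 2·143 = 321 mm, which satisfies the 235 mm minimum.
Going = (14 − 1) × 321 = 4173 mm.
Enclosure = 4173 + 981 + 1158 = 6312 mm.

6312 mm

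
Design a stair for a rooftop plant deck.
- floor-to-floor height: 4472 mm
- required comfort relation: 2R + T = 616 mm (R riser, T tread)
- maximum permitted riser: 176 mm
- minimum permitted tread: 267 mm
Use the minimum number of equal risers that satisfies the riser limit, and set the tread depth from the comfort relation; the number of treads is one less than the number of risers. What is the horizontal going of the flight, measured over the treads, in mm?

6800 mm

⌈4472/176⌉ = 26 risers.
Riser R = 4472 / 26 = 172 mm, within the 176 mm limit.
Tread T = 616 − 2 × 172 = 272 mm (≥ 267 mm).
26 risers give 25 treads; going = 25 × 272 = 6800 mm.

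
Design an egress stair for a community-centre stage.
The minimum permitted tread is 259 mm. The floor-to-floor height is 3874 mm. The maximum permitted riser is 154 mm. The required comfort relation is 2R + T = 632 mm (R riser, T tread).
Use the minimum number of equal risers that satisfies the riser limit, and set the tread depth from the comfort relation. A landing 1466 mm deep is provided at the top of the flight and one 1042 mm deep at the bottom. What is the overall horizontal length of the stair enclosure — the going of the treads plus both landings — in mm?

At most 154 each: 3874/154 = 25.16, giving 26 risers.
R = 3874 ÷ 26 = 149 mm.
Tread T = 632 − 2 × 149 = 334 mm (≥ 259 mm).
Going = (26 − 1) × 334 = 8350 mm.
Add landings: 8350 + 1466 + 1042 = 10858 mm.

10858 mm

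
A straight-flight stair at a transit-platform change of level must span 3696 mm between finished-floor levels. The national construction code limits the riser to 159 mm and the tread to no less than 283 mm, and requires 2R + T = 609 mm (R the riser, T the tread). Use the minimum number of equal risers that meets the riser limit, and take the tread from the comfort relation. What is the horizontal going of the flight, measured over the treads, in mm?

6923 mm

⌈3696/159⌉ = 24 risers.
Riser R = 3696 / 24 = 154 mm, within the 159 mm limit.
T = 609 − 2·154 = 301 mm, which satisfies the 283 mm minimum.
Going = (24 − 1) × 301 = 6923 mm.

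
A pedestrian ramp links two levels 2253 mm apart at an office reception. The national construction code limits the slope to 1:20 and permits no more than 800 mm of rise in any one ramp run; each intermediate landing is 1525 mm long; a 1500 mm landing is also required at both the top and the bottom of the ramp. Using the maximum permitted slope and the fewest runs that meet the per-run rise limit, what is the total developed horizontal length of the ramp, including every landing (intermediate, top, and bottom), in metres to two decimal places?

51.11 m

2253 / 800 = 2.816 → round up to 3 ramp runs. That means 2 intermediate landings.
Horizontal run for 2253 mm of rise at 1:20 is 2253 × 20 = 45060 mm.
Intermediate landings: 2 × 1525 = 3050 mm.
Top and bottom landings: 2 × 1500 = 3000 mm.
Total = 45060 + 3050 + 3000 = 51110 mm.
= 51.11 m.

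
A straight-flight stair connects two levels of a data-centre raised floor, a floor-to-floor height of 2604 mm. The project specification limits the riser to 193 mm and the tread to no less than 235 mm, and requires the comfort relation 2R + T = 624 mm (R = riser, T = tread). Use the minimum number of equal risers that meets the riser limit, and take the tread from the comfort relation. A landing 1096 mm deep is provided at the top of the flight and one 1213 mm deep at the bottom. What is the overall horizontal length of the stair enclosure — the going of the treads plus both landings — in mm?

5585 mm

⌈2604/193⌉ = 14 risers.
Riser R = 2604 / 14 = 186 mm, within the 193 mm limit.
From 2R + T = 624: T = 624 − 372 = 252 mm.
14 risers give 13 treads; going = 13 × 252 = 3276 mm.
Add landings: 3276 + 1096 + 1213 = 5585 mm.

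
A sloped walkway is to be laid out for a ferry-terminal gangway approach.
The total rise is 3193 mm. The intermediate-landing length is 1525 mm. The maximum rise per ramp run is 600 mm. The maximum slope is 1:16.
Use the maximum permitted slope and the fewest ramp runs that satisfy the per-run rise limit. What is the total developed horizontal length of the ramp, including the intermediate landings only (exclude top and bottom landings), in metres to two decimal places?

58.71 m

3193 / 600 = 5.322 → round up to 6 ramp runs. That means 5 intermediate landings.
Horizontal run for 3193 mm of rise at 1:16 is 3193 × 16 = 51088 mm.
5 intermediate landings contribute 5 × 1525 = 7625 mm.
Total developed length = 51088 + 7625 = 58713 mm.
= 58.71 m.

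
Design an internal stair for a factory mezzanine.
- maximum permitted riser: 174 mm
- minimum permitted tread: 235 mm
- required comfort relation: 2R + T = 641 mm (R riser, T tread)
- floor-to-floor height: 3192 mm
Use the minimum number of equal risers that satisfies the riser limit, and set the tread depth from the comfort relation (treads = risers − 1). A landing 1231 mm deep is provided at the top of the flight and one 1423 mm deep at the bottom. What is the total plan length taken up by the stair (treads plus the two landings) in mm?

8144 mm

3192 / 174 = 18.345 → round up to 19 risers.
Riser R = 3192 / 19 = 168 mm, within the 174 mm limit.
From 2R + T = 641: T = 641 − 336 = 305 mm.
19 risers give 18 treads; going = 18 × 305 = 5490 mm.
Add landings: 5490 + 1231 + 1423 = 8144 mm.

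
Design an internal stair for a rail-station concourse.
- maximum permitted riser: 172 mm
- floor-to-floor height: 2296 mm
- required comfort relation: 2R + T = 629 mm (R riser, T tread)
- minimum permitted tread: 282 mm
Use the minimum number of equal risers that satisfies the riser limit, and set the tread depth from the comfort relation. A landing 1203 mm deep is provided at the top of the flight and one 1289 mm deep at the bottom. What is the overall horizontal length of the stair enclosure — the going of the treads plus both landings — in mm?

⌈2296/172⌉ = 14 risers.
Riser R = 2296 / 14 = 164 mm, within the 172 mm limit.
T = 629 − 2·164 = 301 mm, which satisfies the 282 mm minimum.
Going = (14 − 1) × 301 = 3913 mm.
Add landings: 3913 + 1203 + 1289 = 6405 mm.

6405 mm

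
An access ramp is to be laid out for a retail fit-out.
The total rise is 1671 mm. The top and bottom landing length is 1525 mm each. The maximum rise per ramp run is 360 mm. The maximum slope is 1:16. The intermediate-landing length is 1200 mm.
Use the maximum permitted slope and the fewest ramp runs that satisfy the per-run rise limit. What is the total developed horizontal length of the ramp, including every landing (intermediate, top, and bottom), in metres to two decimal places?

At most 360 each: 1671/360 = 4.64, giving 5 ramp runs. That means 4 intermediate landings.
Ramp run (horizontal) at 1:16: 1671 × 16 = 26736 mm.
4 intermediate landings contribute 4 × 1200 = 4800 mm.
Top and bottom landings: 2 × 1525 = 3050 mm.
Total = 26736 + 4800 + 3050 = 34586 mm.
= 34.59 m.

34.59 m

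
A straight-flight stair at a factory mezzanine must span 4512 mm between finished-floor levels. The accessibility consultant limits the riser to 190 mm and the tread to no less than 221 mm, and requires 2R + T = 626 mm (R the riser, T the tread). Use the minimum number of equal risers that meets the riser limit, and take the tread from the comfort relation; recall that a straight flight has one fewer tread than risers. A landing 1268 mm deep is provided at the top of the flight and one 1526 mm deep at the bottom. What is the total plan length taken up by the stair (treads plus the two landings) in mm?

8544 mm

4512 / 190 = 23.747 → round up to 24 risers.
Riser R = 4512 / 24 = 188 mm, within the 190 mm limit.
From 2R + T = 626: T = 626 − 376 = 250 mm.
Treads = 24 − 1 = 23; going = 23 × 250 = 5750 mm.
Add landings: 5750 + 1268 + 1526 = 8544 mm.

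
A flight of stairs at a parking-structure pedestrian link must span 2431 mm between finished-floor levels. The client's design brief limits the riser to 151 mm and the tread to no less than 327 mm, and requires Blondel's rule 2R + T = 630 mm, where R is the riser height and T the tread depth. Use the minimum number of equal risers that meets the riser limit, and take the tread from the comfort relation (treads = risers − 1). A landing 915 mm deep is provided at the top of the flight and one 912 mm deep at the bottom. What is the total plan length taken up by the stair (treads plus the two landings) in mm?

At most 151 each: 2431/151 = 16.10, giving 17 risers.
Riser R = 2431 / 17 = 143 mm, within the 151 mm limit.
From 2R + T = 630: T = 630 − 286 = 344 mm.
Going = (17 − 1) × 344 = 5504 mm.
Enclosure = 5504 + 915 + 912 = 7331 mm.

7331 mm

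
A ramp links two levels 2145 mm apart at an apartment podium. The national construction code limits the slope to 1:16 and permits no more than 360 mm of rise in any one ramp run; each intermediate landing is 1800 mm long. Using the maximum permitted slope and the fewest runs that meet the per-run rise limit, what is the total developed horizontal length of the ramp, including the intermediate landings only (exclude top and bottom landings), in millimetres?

2145 / 360 = 5.96, so 6 ramp runs are needed. That means 5 intermediate landings.
Ramp run (horizontal) at 1:16: 2145 × 16 = 34320 mm.
Intermediate landings: 5 × 1800 = 9000 mm.
Developed length = 34320 + 9000 = 43320 mm.

43320 mm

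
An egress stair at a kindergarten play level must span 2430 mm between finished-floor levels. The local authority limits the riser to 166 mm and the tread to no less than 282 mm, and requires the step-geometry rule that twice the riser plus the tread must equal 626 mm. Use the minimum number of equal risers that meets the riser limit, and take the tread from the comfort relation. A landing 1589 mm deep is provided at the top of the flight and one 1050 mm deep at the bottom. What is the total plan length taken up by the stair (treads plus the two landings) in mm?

6867 mm

At most 166 each: 2430/166 = 14.64, giving 15 risers.
Riser R = 2430 / 15 = 162 mm, within the 166 mm limit.
T = 626 − 2·162 = 302 mm, which satisfies the 282 mm minimum.
15 risers give 14 treads; going = 14 × 302 = 4228 mm.
Add landings: 4228 + 1589 + 1050 = 6867 mm.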